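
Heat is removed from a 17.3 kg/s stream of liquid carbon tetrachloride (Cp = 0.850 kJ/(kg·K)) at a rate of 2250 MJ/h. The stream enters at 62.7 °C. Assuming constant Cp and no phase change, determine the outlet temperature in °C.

Q = 2250 MJ/h = 625 kJ/s
ΔT = Q/(ṁ·Cp) = 625/(17.3×0.850) = 42.503 K
T_out = 62.7 − 42.503 = 20.197 °C

T_out = 20.2 °C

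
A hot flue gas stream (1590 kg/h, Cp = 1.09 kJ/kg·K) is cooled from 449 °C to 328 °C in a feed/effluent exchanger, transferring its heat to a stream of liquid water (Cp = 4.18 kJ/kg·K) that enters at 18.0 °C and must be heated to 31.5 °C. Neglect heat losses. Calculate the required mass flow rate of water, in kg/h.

Heat released by hot stream: Q = 1590 × 1.09 × (449 − 328) = 209710 kJ/h
Energy balance on cold side (adiabatic exchanger): Q = ṁ_c·Cp_c·(T_c,out − T_c,in)
ṁ_c = 209710 / [4.18 × (31.5 − 18.0)] = 3716.2 kg/h

ṁ_c = 3720 kg/h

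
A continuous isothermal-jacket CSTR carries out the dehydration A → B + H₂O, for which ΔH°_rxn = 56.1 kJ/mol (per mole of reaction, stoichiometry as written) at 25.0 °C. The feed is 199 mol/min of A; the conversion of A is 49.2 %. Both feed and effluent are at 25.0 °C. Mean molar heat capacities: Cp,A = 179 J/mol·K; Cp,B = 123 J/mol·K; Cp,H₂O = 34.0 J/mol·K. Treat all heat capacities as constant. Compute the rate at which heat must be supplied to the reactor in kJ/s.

Extent of reaction ξ = 0.492 × 199 = 97.908 mol/min
Reaction term: ξ·ΔH°_rxn = 97.908 × 56.1 = 5492.6 kJ/min
Q = ΔH = 5492.6 kJ/min = 91.544 kW
Heat supplied = 91.544 kJ/s

Q_in = 91.5 kJ/s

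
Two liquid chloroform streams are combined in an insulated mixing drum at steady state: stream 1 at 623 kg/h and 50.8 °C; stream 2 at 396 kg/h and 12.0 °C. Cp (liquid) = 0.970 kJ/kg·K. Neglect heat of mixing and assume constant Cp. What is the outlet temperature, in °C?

Adiabatic, steady state ⇒ Σ ṁᵢCp,ᵢ(T_out − Tᵢ) = 0
Σ ṁᵢCp,ᵢTᵢ = 623×0.970×50.8 + 396×0.970×12.0 = 35308
Σ ṁᵢCp,ᵢ = 623×0.970 + 396×0.970 = 988.43
T_out = 35308 / 988.43 = 35.722 °C

T_out = 35.7 °C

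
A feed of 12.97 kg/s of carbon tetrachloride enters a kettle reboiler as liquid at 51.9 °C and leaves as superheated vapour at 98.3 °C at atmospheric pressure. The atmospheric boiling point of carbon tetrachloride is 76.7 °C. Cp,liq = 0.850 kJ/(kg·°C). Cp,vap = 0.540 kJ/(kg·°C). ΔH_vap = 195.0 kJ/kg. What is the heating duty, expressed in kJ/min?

liquid 51.9→76.7 °C: 21.08 kJ/kg
vaporisation at 76.7 °C: 195 kJ/kg
vapour 76.7→98.3 °C: 11.664 kJ/kg
Δh = 21.08 + 195 + 11.664 = 227.74 kJ/kg
Q = ṁ·Δh = 12.97 kg/s × 227.74 kJ/kg = 2953.8 kJ/s
|Q| = 2953.8 kW = 177230 kJ/min

Q = 177000 kJ/min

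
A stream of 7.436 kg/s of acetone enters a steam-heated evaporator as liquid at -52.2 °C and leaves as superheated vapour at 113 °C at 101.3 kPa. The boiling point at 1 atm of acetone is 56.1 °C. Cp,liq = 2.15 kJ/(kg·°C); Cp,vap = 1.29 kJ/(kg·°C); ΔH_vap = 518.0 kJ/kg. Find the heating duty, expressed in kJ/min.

liquid -52.2→56.1 °C: 232.85 kJ/kg
vaporisation at 56.1 °C: 518 kJ/kg
vapour 56.1→113 °C: 73.401 kJ/kg
Δh = 232.85 + 518 + 73.401 = 824.25 kJ/kg
Q = ṁ·Δh = 7.436 kg/s × 824.25 kJ/kg = 6129.1 kJ/s
|Q| = 6129.1 kW = 367750 kJ/min

Q = 368000 kJ/min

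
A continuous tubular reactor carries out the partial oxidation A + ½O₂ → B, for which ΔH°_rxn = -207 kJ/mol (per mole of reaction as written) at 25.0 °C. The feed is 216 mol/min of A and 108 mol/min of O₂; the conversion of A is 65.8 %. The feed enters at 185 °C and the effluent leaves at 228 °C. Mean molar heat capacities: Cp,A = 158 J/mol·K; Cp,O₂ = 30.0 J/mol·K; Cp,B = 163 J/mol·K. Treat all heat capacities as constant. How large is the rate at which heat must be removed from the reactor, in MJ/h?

Extent of reaction ξ = 0.658 × 216 = 142.13 mol/min
Reaction term: ξ·ΔH°_rxn = 142.13 × -207 = -29420 kJ/min
Sensible, feed 185→25 °C: -5978.9 kJ/min
Outlet flows (mol/min): A 73.872, O₂ 36.936, B 142.13
Sensible, products 25→228 °C: 7297.2 kJ/min
Q = ΔH = -28102 kJ/min = -468.37 kW
Heat removed = 1686.1 MJ/h

Q_out = 1690 MJ/h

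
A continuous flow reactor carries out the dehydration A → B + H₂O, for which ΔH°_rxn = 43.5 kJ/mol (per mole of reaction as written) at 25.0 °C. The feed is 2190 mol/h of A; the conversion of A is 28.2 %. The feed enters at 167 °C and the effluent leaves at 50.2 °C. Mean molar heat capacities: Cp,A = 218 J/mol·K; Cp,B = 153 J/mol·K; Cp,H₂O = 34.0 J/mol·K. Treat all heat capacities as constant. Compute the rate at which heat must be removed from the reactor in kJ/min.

Extent of reaction ξ = 0.282 × 2190 = 617.58 mol/h
Reaction term: ξ·ΔH°_rxn = 617.58 × 43.5 = 26865 kJ/h
Sensible, feed 167→25 °C: -67794 kJ/h
Outlet flows (mol/h): A 1572.4, B 617.58, H₂O 617.58
Sensible, products 25→50.2 °C: 11549 kJ/h
Q = ΔH = -29380 kJ/h = -8.1612 kW
Heat removed = 489.67 kJ/min

Q_out = 490 kJ/min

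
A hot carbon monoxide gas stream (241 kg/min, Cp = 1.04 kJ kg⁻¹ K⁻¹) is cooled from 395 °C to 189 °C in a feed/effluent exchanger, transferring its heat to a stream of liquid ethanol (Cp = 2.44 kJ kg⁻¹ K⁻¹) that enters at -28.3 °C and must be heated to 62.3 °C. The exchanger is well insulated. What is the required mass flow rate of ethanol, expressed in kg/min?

Heat released by hot stream: Q = 241 × 1.04 × (395 − 189) = 51632 kJ/min
Energy balance on cold side (adiabatic exchanger): Q = ṁ_c·Cp_c·(T_c,out − T_c,in)
ṁ_c = 51632 / [2.44 × (62.3 − -28.3)] = 233.56 kg/min

ṁ_c = 234 kg/min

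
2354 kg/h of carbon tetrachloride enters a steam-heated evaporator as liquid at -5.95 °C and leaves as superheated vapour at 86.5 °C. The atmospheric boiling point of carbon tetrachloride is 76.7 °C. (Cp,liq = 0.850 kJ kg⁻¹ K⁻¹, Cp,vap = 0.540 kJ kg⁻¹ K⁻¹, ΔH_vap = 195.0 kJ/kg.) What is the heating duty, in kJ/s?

Q = 177 kJ/s

liquid -5.95→76.7 °C: 70.252 kJ/kg
vaporisation at 76.7 °C: 195 kJ/kg
vapour 76.7→86.5 °C: 5.292 kJ/kg
Δh = 70.252 + 195 + 5.292 = 270.54 kJ/kg
Q = ṁ·Δh = 2354 kg/h × 270.54 kJ/kg = 636860 kJ/h
|Q| = 176.91 kW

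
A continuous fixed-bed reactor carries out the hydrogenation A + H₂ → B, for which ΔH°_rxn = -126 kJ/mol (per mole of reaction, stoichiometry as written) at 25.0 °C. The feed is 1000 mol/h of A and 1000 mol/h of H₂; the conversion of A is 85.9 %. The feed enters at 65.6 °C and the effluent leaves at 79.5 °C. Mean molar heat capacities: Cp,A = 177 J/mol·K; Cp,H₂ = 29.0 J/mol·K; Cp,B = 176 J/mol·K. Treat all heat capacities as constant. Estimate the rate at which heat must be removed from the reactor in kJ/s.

Extent of reaction ξ = 0.859 × 1000 = 859 mol/h
Reaction term: ξ·ΔH°_rxn = 859 × -126 = -108230 kJ/h
Sensible, feed 65.6→25 °C: -8363.6 kJ/h
Outlet flows (mol/h): A 141, H₂ 141, B 859
Sensible, products 25→79.5 °C: 9822.5 kJ/h
Q = ΔH = -106780 kJ/h = -29.66 kW
Heat removed = 29.66 kJ/s

Q_out = 29.7 kJ/s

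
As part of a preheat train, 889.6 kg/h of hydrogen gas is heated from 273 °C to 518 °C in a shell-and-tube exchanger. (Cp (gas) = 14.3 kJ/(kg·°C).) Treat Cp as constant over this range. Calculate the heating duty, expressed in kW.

Q = 866 kW

Q = ṁ·Cp·ΔT = 889.6 × 14.3 × (518 − 273) = 3.1167e+06 kJ/h
Converting: 3.1167e+06 / 3600 s = 865.75 kW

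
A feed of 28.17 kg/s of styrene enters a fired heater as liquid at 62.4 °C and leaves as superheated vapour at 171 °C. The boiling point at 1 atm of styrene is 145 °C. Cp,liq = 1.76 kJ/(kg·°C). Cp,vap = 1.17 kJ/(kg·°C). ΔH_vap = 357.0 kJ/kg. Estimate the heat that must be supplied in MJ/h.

liquid 62.4→145 °C: 145.38 kJ/kg
vaporisation at 145 °C: 357 kJ/kg
vapour 145→171 °C: 30.42 kJ/kg
Δh = 145.38 + 357 + 30.42 = 532.8 kJ/kg
Q = ṁ·Δh = 28.17 kg/s × 532.8 kJ/kg = 15009 kJ/s
|Q| = 15009 kW = 54032 MJ/h

Q = 54000 MJ/h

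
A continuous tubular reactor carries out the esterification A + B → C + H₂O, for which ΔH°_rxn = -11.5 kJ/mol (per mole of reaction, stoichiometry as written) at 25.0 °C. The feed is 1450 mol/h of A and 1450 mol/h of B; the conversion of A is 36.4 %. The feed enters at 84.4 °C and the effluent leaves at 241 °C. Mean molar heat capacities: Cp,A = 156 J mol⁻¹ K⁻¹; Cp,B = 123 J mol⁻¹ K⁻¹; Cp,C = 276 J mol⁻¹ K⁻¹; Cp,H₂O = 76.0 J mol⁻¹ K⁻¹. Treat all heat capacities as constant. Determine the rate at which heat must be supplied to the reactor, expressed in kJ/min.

Extent of reaction ξ = 0.364 × 1450 = 527.8 mol/h
Reaction term: ξ·ΔH°_rxn = 527.8 × -11.5 = -6069.7 kJ/h
Sensible, feed 84.4→25 °C: -24030 kJ/h
Outlet flows (mol/h): A 922.2, B 922.2, C 527.8, H₂O 527.8
Sensible, products 25→241 °C: 95705 kJ/h
Q = ΔH = 65605 kJ/h = 18.224 kW
Heat supplied = 1093.4 kJ/min

Q_in = 1090 kJ/min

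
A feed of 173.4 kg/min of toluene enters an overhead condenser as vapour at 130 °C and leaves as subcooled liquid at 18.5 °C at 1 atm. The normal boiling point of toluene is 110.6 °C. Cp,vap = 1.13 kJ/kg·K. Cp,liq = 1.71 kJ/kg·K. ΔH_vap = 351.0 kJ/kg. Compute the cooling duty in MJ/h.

Q_c = 5520 MJ/h

vapour 130→110.6 °C: -21.922 kJ/kg
condensation at 110.6 °C: -351 kJ/kg
liquid 110.6→18.5 °C: -157.49 kJ/kg
Δh = -21.922 + -351 + -157.49 = -530.41 kJ/kg
Q = ṁ·Δh = 173.4 kg/min × -530.41 kJ/kg = -91974 kJ/min
|Q| = 1532.9 kW = 5518.4 MJ/h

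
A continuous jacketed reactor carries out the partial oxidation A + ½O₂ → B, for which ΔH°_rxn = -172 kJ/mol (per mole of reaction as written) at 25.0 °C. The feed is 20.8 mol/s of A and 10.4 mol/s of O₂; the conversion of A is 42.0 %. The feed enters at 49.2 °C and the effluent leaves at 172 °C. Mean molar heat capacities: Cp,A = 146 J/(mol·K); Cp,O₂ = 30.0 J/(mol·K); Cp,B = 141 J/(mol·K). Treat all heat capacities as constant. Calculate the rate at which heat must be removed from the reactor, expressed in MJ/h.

Extent of reaction ξ = 0.420 × 20.8 = 8.736 mol/s
Reaction term: ξ·ΔH°_rxn = 8.736 × -172 = -1502.6 kJ/s
Sensible, feed 49.2→25 °C: -81.041 kJ/s
Outlet flows (mol/s): A 12.064, O₂ 6.032, B 8.736
Sensible, products 25→172 °C: 466.59 kJ/s
Q = ΔH = -1117 kJ/s = -1117 kW
Heat removed = 4021.4 MJ/h

Q_out = 4020 MJ/h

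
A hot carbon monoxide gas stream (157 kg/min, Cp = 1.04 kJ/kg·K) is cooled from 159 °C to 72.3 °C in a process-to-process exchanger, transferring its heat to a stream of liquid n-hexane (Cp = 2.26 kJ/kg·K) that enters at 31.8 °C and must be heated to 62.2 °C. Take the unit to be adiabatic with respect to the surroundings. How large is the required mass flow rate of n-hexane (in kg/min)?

Heat released by hot stream: Q = 157 × 1.04 × (159 − 72.3) = 14156 kJ/min
Energy balance on cold side (adiabatic exchanger): Q = ṁ_c·Cp_c·(T_c,out − T_c,in)
ṁ_c = 14156 / [2.26 × (62.2 − 31.8)] = 206.05 kg/min

ṁ_c = 206 kg/min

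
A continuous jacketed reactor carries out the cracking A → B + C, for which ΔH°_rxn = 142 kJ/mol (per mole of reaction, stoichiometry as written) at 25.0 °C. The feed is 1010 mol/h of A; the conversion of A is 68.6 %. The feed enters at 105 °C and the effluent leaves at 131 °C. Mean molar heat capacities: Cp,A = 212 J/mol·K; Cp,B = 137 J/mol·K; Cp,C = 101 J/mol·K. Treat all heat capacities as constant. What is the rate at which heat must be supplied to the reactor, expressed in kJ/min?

Q_in = 1760 kJ/min

Extent of reaction ξ = 0.686 × 1010 = 692.86 mol/h
Reaction term: ξ·ΔH°_rxn = 692.86 × 142 = 98386 kJ/h
Sensible, feed 105→25 °C: -17130 kJ/h
Outlet flows (mol/h): A 317.14, B 692.86, C 692.86
Sensible, products 25→131 °C: 24606 kJ/h
Q = ΔH = 105860 kJ/h = 29.406 kW
Heat supplied = 1764.4 kJ/min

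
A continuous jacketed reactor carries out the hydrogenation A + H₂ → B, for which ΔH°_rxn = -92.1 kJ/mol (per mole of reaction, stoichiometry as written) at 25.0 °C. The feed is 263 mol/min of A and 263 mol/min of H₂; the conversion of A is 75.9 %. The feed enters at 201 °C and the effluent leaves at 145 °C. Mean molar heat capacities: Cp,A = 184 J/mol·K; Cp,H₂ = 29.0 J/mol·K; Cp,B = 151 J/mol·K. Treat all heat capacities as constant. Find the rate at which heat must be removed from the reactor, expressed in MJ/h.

Q_out = 1380 MJ/h

Extent of reaction ξ = 0.759 × 263 = 199.62 mol/min
Reaction term: ξ·ΔH°_rxn = 199.62 × -92.1 = -18385 kJ/min
Sensible, feed 201→25 °C: -9859.3 kJ/min
Outlet flows (mol/min): A 63.383, H₂ 63.383, B 199.62
Sensible, products 25→145 °C: 5237.1 kJ/min
Q = ΔH = -23007 kJ/min = -383.45 kW
Heat removed = 1380.4 MJ/h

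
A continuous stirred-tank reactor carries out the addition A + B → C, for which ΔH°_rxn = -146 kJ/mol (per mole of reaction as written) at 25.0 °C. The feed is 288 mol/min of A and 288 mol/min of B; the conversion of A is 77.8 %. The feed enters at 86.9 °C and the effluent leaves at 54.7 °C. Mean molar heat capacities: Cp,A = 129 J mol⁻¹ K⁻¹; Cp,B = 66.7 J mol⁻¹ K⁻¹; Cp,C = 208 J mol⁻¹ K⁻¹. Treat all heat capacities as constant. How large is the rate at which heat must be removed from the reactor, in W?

Extent of reaction ξ = 0.778 × 288 = 224.06 mol/min
Reaction term: ξ·ΔH°_rxn = 224.06 × -146 = -32713 kJ/min
Sensible, feed 86.9→25 °C: -3488.8 kJ/min
Outlet flows (mol/min): A 63.936, B 63.936, C 224.06
Sensible, products 25→54.7 °C: 1755.8 kJ/min
Q = ΔH = -34446 kJ/min = -574.11 kW
Heat removed = 574110 W

Q_out = 574000 W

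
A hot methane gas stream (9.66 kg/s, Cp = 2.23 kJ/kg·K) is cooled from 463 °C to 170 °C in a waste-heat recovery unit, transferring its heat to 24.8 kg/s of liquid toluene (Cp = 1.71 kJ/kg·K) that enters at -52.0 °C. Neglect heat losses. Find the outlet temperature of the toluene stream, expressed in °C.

Heat released by hot stream: Q = 9.66 × 2.23 × (463 − 170) = 6311.7 kJ/s
Energy balance on cold side (adiabatic exchanger): Q = ṁ_c·Cp_c·(T_c,out − T_c,in)
T_c,out = -52.0 + 6311.7/(24.8 × 1.71) = 96.834 °C

T_c,out = 96.8 °C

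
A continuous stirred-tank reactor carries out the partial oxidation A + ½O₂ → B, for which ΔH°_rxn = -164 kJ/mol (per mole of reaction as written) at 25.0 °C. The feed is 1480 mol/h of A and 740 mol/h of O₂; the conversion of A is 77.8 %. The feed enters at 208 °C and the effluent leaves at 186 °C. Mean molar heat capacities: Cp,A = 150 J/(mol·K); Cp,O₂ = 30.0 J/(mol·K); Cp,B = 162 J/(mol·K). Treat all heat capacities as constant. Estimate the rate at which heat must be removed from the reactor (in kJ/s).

Q_out = 54.1 kJ/s

Extent of reaction ξ = 0.778 × 1480 = 1151.4 mol/h
Reaction term: ξ·ΔH°_rxn = 1151.4 × -164 = -188840 kJ/h
Sensible, feed 208→25 °C: -44689 kJ/h
Outlet flows (mol/h): A 328.56, O₂ 164.28, B 1151.4
Sensible, products 25→186 °C: 38760 kJ/h
Q = ΔH = -194760 kJ/h = -54.101 kW
Heat removed = 54.101 kJ/s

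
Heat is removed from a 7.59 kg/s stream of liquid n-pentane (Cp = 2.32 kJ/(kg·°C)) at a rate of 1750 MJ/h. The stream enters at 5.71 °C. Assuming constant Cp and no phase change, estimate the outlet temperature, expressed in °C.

Q = 1750 MJ/h = 486.11 kJ/s
ΔT = Q/(ṁ·Cp) = 486.11/(7.59×2.32) = 27.606 K
T_out = 5.71 − 27.606 = -21.896 °C

T_out = -21.9 °C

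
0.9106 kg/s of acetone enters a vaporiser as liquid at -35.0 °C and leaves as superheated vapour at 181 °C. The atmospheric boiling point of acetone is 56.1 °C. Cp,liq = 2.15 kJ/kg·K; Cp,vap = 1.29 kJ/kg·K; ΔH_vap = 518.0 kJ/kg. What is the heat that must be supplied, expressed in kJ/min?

liquid -35.0→56.1 °C: 195.86 kJ/kg
vaporisation at 56.1 °C: 518 kJ/kg
vapour 56.1→181 °C: 161.12 kJ/kg
Δh = 195.86 + 518 + 161.12 = 874.99 kJ/kg
Q = ṁ·Δh = 0.9106 kg/s × 874.99 kJ/kg = 796.76 kJ/s
|Q| = 796.76 kW = 47806 kJ/min

Q = 47800 kJ/min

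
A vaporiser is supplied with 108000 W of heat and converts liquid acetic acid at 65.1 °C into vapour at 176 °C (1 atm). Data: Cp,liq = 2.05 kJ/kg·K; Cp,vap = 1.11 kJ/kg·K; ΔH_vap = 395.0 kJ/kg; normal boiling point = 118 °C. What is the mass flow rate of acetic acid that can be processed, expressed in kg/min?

ṁ = 11.4 kg/min

Δh = 2.05×(118−65.1) + 395.0 + 1.11×(176−118) = 567.83 kJ/kg
Q = 108000 W = 108 kJ/s = 6480 kJ/min
ṁ = Q/Δh = 6480 / 567.83 = 11.412 kg/min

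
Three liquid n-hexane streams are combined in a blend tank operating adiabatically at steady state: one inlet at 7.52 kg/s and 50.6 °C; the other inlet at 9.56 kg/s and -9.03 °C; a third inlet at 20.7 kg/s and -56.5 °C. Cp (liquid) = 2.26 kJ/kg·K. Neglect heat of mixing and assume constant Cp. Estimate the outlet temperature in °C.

Adiabatic, steady state ⇒ Σ ṁᵢCp,ᵢ(T_out − Tᵢ) = 0
Σ ṁᵢCp,ᵢTᵢ = 7.52×2.26×50.6 + 9.56×2.26×-9.03 + 20.7×2.26×-56.5 = -1978.3
Σ ṁᵢCp,ᵢ = 7.52×2.26 + 9.56×2.26 + 20.7×2.26 = 85.383
T_out = -1978.3 / 85.383 = -23.17 °C

T_out = -23.2 °C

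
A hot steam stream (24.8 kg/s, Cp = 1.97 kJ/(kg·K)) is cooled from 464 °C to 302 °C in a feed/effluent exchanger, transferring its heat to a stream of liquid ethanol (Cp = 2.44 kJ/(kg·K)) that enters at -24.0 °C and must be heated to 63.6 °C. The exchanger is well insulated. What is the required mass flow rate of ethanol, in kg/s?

Heat released by hot stream: Q = 24.8 × 1.97 × (464 − 302) = 7914.7 kJ/s
Energy balance on cold side (adiabatic exchanger): Q = ṁ_c·Cp_c·(T_c,out − T_c,in)
ṁ_c = 7914.7 / [2.44 × (63.6 − -24.0)] = 37.029 kg/s

ṁ_c = 37.0 kg/s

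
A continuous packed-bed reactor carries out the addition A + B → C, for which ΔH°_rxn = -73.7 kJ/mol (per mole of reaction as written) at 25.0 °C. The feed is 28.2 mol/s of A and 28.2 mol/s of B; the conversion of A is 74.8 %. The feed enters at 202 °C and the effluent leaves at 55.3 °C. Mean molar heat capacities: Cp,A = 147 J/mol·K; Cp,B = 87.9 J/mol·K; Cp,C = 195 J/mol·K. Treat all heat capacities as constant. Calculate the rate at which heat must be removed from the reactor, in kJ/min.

Extent of reaction ξ = 0.748 × 28.2 = 21.094 mol/s
Reaction term: ξ·ΔH°_rxn = 21.094 × -73.7 = -1554.6 kJ/s
Sensible, feed 202→25 °C: -1172.5 kJ/s
Outlet flows (mol/s): A 7.1064, B 7.1064, C 21.094
Sensible, products 25→55.3 °C: 175.21 kJ/s
Q = ΔH = -2551.9 kJ/s = -2551.9 kW
Heat removed = 153110 kJ/min

Q_out = 153000 kJ/min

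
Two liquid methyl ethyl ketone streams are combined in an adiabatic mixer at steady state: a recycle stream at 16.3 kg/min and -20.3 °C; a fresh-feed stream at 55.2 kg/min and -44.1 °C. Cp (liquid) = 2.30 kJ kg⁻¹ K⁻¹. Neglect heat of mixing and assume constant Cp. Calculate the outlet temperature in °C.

T_out = -38.7 °C

No heat crosses the boundary, so H_out = H_in.
Σ ṁᵢCp,ᵢTᵢ = 16.3×2.30×-20.3 + 55.2×2.30×-44.1 = -6360
Σ ṁᵢCp,ᵢ = 16.3×2.30 + 55.2×2.30 = 164.45
T_out = -6360 / 164.45 = -38.674 °C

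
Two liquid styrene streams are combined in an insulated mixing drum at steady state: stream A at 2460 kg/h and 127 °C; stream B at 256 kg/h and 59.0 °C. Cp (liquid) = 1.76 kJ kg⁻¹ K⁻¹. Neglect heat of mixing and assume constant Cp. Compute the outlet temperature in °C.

No heat crosses the boundary, so H_out = H_in.
Σ ṁᵢCp,ᵢTᵢ = 2460×1.76×127 + 256×1.76×59.0 = 576440
Σ ṁᵢCp,ᵢ = 2460×1.76 + 256×1.76 = 4780.2
T_out = 576440 / 4780.2 = 120.59 °C

T_out = 121 °C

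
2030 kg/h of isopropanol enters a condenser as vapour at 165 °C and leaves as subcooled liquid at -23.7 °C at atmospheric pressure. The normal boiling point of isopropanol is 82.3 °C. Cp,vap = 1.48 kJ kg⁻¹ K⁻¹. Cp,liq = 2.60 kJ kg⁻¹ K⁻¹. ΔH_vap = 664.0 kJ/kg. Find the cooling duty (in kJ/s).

Q_c = 599 kJ/s

vapour 165→82.3 °C: -122.4 kJ/kg
condensation at 82.3 °C: -664 kJ/kg
liquid 82.3→-23.7 °C: -275.6 kJ/kg
Δh = -122.4 + -664 + -275.6 = -1062 kJ/kg
Q = ṁ·Δh = 2030 kg/h × -1062 kJ/kg = -2.1559e+06 kJ/h
|Q| = 598.85 kW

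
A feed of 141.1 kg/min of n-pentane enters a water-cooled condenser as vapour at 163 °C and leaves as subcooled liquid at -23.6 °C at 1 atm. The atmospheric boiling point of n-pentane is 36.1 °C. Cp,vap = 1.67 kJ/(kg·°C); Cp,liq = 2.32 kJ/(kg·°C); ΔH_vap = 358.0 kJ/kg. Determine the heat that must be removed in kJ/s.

Q_c = 1670 kJ/s

vapour 163→36.1 °C: -211.92 kJ/kg
condensation at 36.1 °C: -358 kJ/kg
liquid 36.1→-23.6 °C: -138.5 kJ/kg
Δh = -211.92 + -358 + -138.5 = -708.43 kJ/kg
Q = ṁ·Δh = 141.1 kg/min × -708.43 kJ/kg = -99959 kJ/min
|Q| = 1666 kW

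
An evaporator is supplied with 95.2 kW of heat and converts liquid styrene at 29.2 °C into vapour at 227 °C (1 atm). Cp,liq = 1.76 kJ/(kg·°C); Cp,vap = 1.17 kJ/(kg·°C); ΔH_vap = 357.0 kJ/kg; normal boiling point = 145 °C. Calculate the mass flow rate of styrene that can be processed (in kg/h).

Δh = 1.76×(145−29.2) + 357.0 + 1.17×(227−145) = 656.75 kJ/kg
Q = 95.2 kW = 95.2 kJ/s = 342720 kJ/h
ṁ = Q/Δh = 342720 / 656.75 = 521.84 kg/h

ṁ = 522 kg/h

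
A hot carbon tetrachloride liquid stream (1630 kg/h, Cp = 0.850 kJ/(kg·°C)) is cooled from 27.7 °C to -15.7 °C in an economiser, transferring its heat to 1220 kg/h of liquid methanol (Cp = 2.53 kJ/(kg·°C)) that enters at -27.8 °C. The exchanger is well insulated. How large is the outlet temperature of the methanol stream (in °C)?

T_c,out = -8.32 °C

Heat released by hot stream: Q = 1630 × 0.850 × (27.7 − -15.7) = 60131 kJ/h
Energy balance on cold side (adiabatic exchanger): Q = ṁ_c·Cp_c·(T_c,out − T_c,in)
T_c,out = -27.8 + 60131/(1220 × 2.53) = -8.3188 °C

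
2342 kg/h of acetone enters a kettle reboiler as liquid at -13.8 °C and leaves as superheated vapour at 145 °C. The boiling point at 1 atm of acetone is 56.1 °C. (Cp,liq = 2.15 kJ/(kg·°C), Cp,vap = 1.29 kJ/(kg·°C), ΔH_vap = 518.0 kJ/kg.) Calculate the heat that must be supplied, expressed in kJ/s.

liquid -13.8→56.1 °C: 150.28 kJ/kg
vaporisation at 56.1 °C: 518 kJ/kg
vapour 56.1→145 °C: 114.68 kJ/kg
Δh = 150.28 + 518 + 114.68 = 782.97 kJ/kg
Q = ṁ·Δh = 2342 kg/h × 782.97 kJ/kg = 1.8337e+06 kJ/h
|Q| = 509.36 kW

Q = 509 kJ/s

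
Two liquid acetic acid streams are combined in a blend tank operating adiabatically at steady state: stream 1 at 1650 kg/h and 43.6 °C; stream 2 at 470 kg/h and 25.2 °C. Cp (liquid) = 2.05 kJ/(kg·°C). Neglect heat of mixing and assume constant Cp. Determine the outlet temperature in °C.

T_out = 39.5 °C

Adiabatic, steady state ⇒ Σ ṁᵢCp,ᵢ(T_out − Tᵢ) = 0
T_out = Σ ṁᵢCp,ᵢTᵢ / Σ ṁᵢCp,ᵢ
      = 171760 / 4346 = 39.521 °C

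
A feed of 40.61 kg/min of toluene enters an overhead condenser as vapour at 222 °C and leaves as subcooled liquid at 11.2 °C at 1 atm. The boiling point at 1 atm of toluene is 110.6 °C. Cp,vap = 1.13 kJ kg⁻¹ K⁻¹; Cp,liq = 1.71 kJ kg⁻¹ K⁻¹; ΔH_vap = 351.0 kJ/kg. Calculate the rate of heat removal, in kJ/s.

vapour 222→110.6 °C: -125.88 kJ/kg
condensation at 110.6 °C: -351 kJ/kg
liquid 110.6→11.2 °C: -169.97 kJ/kg
Δh = -125.88 + -351 + -169.97 = -646.86 kJ/kg
Q = ṁ·Δh = 40.61 kg/min × -646.86 kJ/kg = -26269 kJ/min
|Q| = 437.81 kW

Q_c = 438 kJ/s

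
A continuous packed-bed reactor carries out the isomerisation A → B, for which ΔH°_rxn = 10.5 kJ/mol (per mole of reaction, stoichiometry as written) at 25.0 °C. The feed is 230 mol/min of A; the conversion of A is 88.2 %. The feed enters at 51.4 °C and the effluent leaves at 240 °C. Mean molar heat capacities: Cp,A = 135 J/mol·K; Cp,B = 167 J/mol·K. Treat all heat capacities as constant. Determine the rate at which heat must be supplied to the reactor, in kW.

Extent of reaction ξ = 0.882 × 230 = 202.86 mol/min
Reaction term: ξ·ΔH°_rxn = 202.86 × 10.5 = 2130 kJ/min
Sensible, feed 51.4→25 °C: -819.72 kJ/min
Outlet flows (mol/min): A 27.14, B 202.86
Sensible, products 25→240 °C: 8071.4 kJ/min
Q = ΔH = 9381.7 kJ/min = 156.36 kW
Heat supplied = 156.36 kW

Q_in = 156 kW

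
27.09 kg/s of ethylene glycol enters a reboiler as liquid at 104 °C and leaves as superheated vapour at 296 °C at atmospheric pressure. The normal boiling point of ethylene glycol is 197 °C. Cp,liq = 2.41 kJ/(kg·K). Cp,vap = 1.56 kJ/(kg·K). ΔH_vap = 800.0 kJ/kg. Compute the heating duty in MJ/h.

liquid 104→197 °C: 224.13 kJ/kg
vaporisation at 197 °C: 800 kJ/kg
vapour 197→296 °C: 154.44 kJ/kg
Δh = 224.13 + 800 + 154.44 = 1178.6 kJ/kg
Q = ṁ·Δh = 27.09 kg/s × 1178.6 kJ/kg = 31927 kJ/s
|Q| = 31927 kW = 114940 MJ/h

Q = 115000 MJ/h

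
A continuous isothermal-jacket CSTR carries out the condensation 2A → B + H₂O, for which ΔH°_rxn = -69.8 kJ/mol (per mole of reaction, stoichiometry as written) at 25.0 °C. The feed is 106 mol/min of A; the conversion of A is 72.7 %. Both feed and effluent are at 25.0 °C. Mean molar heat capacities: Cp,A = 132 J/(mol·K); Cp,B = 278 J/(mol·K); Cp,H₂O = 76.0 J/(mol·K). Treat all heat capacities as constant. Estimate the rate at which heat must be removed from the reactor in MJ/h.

Extent of reaction ξ = 0.727 × 106 / 2 = 38.531 mol/min
Reaction term: ξ·ΔH°_rxn = 38.531 × -69.8 = -2689.5 kJ/min
Q = ΔH = -2689.5 kJ/min = -44.824 kW
Heat removed = 161.37 MJ/h

Q_out = 161 MJ/h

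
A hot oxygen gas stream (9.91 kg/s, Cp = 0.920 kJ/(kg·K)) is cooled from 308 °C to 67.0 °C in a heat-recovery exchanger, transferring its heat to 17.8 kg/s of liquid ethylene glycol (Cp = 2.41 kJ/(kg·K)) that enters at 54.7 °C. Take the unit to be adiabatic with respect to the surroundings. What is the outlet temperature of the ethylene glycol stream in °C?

Heat released by hot stream: Q = 9.91 × 0.920 × (308 − 67.0) = 2197.2 kJ/s
Energy balance on cold side (adiabatic exchanger): Q = ṁ_c·Cp_c·(T_c,out − T_c,in)
T_c,out = 54.7 + 2197.2/(17.8 × 2.41) = 105.92 °C

T_c,out = 106 °C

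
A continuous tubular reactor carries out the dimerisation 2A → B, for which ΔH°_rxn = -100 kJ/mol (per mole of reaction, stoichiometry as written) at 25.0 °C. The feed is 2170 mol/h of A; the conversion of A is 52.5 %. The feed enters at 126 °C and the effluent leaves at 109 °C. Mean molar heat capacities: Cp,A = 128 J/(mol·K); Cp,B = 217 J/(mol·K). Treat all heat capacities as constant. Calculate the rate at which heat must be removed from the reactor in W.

Extent of reaction ξ = 0.525 × 2170 / 2 = 569.62 mol/h
Reaction term: ξ·ΔH°_rxn = 569.62 × -100 = -56962 kJ/h
Sensible, feed 126→25 °C: -28054 kJ/h
Outlet flows (mol/h): A 1030.8, B 569.62
Sensible, products 25→109 °C: 21466 kJ/h
Q = ΔH = -63551 kJ/h = -17.653 kW
Heat removed = 17653 W

Q_out = 17700 W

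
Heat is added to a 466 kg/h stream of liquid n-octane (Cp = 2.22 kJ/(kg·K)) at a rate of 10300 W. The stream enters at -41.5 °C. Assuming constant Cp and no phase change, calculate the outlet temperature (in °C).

Q = 10300 W = 37080 kJ/h
ΔT = Q/(ṁ·Cp) = 37080/(466×2.22) = 35.843 K
T_out = -41.5 + 35.843 = -5.6573 °C

T_out = -5.66 °C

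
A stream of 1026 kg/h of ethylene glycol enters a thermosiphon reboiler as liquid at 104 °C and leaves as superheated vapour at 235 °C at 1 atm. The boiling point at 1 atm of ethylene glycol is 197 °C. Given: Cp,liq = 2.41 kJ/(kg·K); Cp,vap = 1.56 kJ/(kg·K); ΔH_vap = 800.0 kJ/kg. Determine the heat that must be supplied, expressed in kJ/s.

Q = 309 kJ/s

liquid 104→197 °C: 224.13 kJ/kg
vaporisation at 197 °C: 800 kJ/kg
vapour 197→235 °C: 59.28 kJ/kg
Δh = 224.13 + 800 + 59.28 = 1083.4 kJ/kg
Q = ṁ·Δh = 1026 kg/h × 1083.4 kJ/kg = 1.1116e+06 kJ/h
|Q| = 308.77 kW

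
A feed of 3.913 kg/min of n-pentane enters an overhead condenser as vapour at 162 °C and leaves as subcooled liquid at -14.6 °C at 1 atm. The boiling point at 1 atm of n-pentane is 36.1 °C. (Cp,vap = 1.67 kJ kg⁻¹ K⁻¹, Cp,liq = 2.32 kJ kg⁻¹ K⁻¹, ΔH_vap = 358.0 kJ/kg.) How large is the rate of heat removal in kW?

Q_c = 44.7 kW

vapour 162→36.1 °C: -210.25 kJ/kg
condensation at 36.1 °C: -358 kJ/kg
liquid 36.1→-14.6 °C: -117.62 kJ/kg
Δh = -210.25 + -358 + -117.62 = -685.88 kJ/kg
Q = ṁ·Δh = 3.913 kg/min × -685.88 kJ/kg = -2683.8 kJ/min
|Q| = 44.731 kW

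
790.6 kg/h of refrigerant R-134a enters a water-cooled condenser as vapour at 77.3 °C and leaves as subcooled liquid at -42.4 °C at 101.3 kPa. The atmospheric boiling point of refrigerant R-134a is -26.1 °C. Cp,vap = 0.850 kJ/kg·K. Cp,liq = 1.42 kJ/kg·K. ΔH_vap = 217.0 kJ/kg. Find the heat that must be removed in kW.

vapour 77.3→-26.1 °C: -87.89 kJ/kg
condensation at -26.1 °C: -217 kJ/kg
liquid -26.1→-42.4 °C: -23.146 kJ/kg
Δh = -87.89 + -217 + -23.146 = -328.04 kJ/kg
Q = ṁ·Δh = 790.6 kg/h × -328.04 kJ/kg = -259350 kJ/h
|Q| = 72.04 kW

Q_c = 72.0 kW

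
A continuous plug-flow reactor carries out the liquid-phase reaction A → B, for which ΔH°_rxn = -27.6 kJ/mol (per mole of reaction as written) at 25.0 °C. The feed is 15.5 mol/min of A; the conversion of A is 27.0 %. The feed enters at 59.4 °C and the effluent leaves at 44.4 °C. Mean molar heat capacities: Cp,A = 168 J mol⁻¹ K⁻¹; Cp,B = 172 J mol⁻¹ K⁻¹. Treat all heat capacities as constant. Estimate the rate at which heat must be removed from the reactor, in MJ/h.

Q_out = 9.25 MJ/h

Extent of reaction ξ = 0.270 × 15.5 = 4.185 mol/min
Reaction term: ξ·ΔH°_rxn = 4.185 × -27.6 = -115.51 kJ/min
Sensible, feed 59.4→25 °C: -89.578 kJ/min
Outlet flows (mol/min): A 11.315, B 4.185
Sensible, products 25→44.4 °C: 50.842 kJ/min
Q = ΔH = -154.24 kJ/min = -2.5707 kW
Heat removed = 9.2545 MJ/h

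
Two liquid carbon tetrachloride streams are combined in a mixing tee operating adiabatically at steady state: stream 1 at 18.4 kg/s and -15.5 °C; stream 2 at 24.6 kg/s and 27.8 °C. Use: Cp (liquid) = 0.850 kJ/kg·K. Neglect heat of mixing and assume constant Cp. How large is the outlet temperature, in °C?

Adiabatic, steady state ⇒ Σ ṁᵢCp,ᵢ(T_out − Tᵢ) = 0
Σ ṁᵢCp,ᵢTᵢ = 18.4×0.850×-15.5 + 24.6×0.850×27.8 = 338.88
Σ ṁᵢCp,ᵢ = 18.4×0.850 + 24.6×0.850 = 36.55
T_out = 338.88 / 36.55 = 9.2716 °C

T_out = 9.27 °C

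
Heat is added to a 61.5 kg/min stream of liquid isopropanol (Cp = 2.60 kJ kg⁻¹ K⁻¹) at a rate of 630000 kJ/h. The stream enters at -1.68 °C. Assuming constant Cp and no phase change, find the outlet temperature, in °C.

Q = 630000 kJ/h = 10500 kJ/min
ΔT = Q/(ṁ·Cp) = 10500/(61.5×2.60) = 65.666 K
T_out = -1.68 + 65.666 = 63.986 °C

T_out = 64.0 °C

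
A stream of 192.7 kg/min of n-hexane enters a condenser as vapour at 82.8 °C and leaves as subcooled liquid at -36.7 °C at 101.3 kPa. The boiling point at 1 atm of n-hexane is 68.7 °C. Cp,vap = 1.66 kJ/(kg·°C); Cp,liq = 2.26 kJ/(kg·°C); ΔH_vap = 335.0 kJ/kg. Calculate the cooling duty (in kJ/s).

Q_c = 1920 kJ/s

vapour 82.8→68.7 °C: -23.406 kJ/kg
condensation at 68.7 °C: -335 kJ/kg
liquid 68.7→-36.7 °C: -238.2 kJ/kg
Δh = -23.406 + -335 + -238.2 = -596.61 kJ/kg
Q = ṁ·Δh = 192.7 kg/min × -596.61 kJ/kg = -114970 kJ/min
|Q| = 1916.1 kW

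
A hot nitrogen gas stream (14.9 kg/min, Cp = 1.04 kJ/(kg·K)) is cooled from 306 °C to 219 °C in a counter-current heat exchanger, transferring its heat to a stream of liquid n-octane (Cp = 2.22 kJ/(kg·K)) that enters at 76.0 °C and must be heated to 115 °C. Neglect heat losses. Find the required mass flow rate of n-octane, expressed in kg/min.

Heat released by hot stream: Q = 14.9 × 1.04 × (306 − 219) = 1348.2 kJ/min
Energy balance on cold side (adiabatic exchanger): Q = ṁ_c·Cp_c·(T_c,out − T_c,in)
ṁ_c = 1348.2 / [2.22 × (115 − 76.0)] = 15.571 kg/min

ṁ_c = 15.6 kg/min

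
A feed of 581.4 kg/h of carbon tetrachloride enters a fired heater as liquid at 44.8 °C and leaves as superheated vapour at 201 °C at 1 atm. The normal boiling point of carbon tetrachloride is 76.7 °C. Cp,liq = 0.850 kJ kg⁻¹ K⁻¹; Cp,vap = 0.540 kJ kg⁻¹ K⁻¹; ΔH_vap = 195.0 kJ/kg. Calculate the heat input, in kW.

liquid 44.8→76.7 °C: 27.115 kJ/kg
vaporisation at 76.7 °C: 195 kJ/kg
vapour 76.7→201 °C: 67.122 kJ/kg
Δh = 27.115 + 195 + 67.122 = 289.24 kJ/kg
Q = ṁ·Δh = 581.4 kg/h × 289.24 kJ/kg = 168160 kJ/h
|Q| = 46.712 kW

Q = 46.7 kW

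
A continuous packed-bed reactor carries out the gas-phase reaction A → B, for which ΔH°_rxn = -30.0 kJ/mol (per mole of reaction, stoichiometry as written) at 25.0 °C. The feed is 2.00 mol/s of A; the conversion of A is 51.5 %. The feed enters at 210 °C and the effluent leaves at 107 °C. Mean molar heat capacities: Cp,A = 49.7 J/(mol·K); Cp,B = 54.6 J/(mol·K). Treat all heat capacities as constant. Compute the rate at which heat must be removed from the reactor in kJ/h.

Q_out = 147000 kJ/h

Extent of reaction ξ = 0.515 × 2.00 = 1.03 mol/s
Reaction term: ξ·ΔH°_rxn = 1.03 × -30.0 = -30.9 kJ/s
Sensible, feed 210→25 °C: -18.389 kJ/s
Outlet flows (mol/s): A 0.97, B 1.03
Sensible, products 25→107 °C: 8.5647 kJ/s
Q = ΔH = -40.724 kJ/s = -40.724 kW
Heat removed = 146610 kJ/h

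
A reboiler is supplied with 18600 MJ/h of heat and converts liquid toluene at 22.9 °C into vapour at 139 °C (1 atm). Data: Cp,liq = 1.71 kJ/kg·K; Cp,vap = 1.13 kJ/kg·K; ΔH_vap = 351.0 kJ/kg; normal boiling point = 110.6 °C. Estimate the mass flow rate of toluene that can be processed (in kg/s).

Δh = 1.71×(110.6−22.9) + 351.0 + 1.13×(139−110.6) = 533.06 kJ/kg
Q = 18600 MJ/h = 5166.7 kJ/s = 5166.7 kJ/s
ṁ = Q/Δh = 5166.7 / 533.06 = 9.6925 kg/s

ṁ = 9.69 kg/s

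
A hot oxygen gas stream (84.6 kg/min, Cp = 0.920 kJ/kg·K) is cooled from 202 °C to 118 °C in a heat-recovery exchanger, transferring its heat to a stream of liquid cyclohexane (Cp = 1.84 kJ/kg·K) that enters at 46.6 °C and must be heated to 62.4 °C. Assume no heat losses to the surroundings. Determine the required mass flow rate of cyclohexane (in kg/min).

ṁ_c = 225 kg/min

Heat released by hot stream: Q = 84.6 × 0.920 × (202 − 118) = 6537.9 kJ/min
Energy balance on cold side (adiabatic exchanger): Q = ṁ_c·Cp_c·(T_c,out − T_c,in)
ṁ_c = 6537.9 / [1.84 × (62.4 − 46.6)] = 224.89 kg/min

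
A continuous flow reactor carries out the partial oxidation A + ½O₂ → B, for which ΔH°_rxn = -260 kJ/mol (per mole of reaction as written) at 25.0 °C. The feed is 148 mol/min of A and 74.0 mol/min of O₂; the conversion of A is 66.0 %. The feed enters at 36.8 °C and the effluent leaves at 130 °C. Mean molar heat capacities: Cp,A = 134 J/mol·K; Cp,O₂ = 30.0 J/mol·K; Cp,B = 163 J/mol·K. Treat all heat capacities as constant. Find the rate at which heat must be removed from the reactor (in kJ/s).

Extent of reaction ξ = 0.660 × 148 = 97.68 mol/min
Reaction term: ξ·ΔH°_rxn = 97.68 × -260 = -25397 kJ/min
Sensible, feed 36.8→25 °C: -260.21 kJ/min
Outlet flows (mol/min): A 50.32, O₂ 25.16, B 97.68
Sensible, products 25→130 °C: 2459 kJ/min
Q = ΔH = -23198 kJ/min = -386.63 kW
Heat removed = 386.63 kJ/s

Q_out = 387 kJ/s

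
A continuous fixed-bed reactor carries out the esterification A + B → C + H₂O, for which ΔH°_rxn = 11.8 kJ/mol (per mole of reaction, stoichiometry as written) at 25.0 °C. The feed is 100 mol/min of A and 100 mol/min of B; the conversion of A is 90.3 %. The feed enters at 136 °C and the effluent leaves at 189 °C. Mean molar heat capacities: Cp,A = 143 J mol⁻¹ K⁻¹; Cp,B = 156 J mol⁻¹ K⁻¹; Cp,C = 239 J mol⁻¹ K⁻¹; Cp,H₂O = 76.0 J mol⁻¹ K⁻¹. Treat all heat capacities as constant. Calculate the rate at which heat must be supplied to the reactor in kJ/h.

Extent of reaction ξ = 0.903 × 100 = 90.3 mol/min
Reaction term: ξ·ΔH°_rxn = 90.3 × 11.8 = 1065.5 kJ/min
Sensible, feed 136→25 °C: -3318.9 kJ/min
Outlet flows (mol/min): A 9.7, B 9.7, C 90.3, H₂O 90.3
Sensible, products 25→189 °C: 5140.5 kJ/min
Q = ΔH = 2887.2 kJ/min = 48.12 kW
Heat supplied = 173230 kJ/h

Q_in = 173000 kJ/h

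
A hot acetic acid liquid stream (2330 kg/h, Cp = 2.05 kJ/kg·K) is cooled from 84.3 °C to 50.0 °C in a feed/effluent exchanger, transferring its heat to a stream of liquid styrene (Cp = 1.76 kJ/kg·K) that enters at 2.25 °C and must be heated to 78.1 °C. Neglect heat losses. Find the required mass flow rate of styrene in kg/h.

Heat released by hot stream: Q = 2330 × 2.05 × (84.3 − 50.0) = 163830 kJ/h
Energy balance on cold side (adiabatic exchanger): Q = ṁ_c·Cp_c·(T_c,out − T_c,in)
ṁ_c = 163830 / [1.76 × (78.1 − 2.25)] = 1227.3 kg/h

ṁ_c = 1230 kg/h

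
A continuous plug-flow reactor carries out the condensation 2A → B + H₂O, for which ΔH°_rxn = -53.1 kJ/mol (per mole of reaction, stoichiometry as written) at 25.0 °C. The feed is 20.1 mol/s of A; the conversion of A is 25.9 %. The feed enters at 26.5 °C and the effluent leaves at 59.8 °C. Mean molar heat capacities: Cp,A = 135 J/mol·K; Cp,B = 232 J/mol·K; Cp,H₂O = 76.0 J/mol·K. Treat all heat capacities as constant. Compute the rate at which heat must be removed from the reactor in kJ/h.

Extent of reaction ξ = 0.259 × 20.1 / 2 = 2.603 mol/s
Reaction term: ξ·ΔH°_rxn = 2.603 × -53.1 = -138.22 kJ/s
Sensible, feed 26.5→25 °C: -4.0702 kJ/s
Outlet flows (mol/s): A 14.894, B 2.603, H₂O 2.603
Sensible, products 25→59.8 °C: 97.872 kJ/s
Q = ΔH = -44.415 kJ/s = -44.415 kW
Heat removed = 159890 kJ/h

Q_out = 160000 kJ/h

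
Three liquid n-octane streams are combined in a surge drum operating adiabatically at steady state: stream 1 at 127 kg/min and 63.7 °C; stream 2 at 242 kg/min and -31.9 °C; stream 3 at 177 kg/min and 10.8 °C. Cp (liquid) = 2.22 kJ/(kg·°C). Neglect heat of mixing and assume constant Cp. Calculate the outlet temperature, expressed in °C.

Energy balance with Q = 0: Σ ṁᵢCp,ᵢ(T_out − Tᵢ) = 0
T_out = Σ ṁᵢCp,ᵢTᵢ / Σ ṁᵢCp,ᵢ
      = 5065.4 / 1212.1 = 4.1789 °C

T_out = 4.18 °C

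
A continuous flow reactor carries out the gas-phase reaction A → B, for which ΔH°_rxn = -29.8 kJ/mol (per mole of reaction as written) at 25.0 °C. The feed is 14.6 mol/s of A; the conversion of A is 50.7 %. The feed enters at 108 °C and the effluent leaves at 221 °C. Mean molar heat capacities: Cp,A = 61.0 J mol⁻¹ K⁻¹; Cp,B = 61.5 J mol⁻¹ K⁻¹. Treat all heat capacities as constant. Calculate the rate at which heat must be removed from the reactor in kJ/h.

Q_out = 429000 kJ/h

Extent of reaction ξ = 0.507 × 14.6 = 7.4022 mol/s
Reaction term: ξ·ΔH°_rxn = 7.4022 × -29.8 = -220.59 kJ/s
Sensible, feed 108→25 °C: -73.92 kJ/s
Outlet flows (mol/s): A 7.1978, B 7.4022
Sensible, products 25→221 °C: 175.28 kJ/s
Q = ΔH = -119.22 kJ/s = -119.22 kW
Heat removed = 429200 kJ/h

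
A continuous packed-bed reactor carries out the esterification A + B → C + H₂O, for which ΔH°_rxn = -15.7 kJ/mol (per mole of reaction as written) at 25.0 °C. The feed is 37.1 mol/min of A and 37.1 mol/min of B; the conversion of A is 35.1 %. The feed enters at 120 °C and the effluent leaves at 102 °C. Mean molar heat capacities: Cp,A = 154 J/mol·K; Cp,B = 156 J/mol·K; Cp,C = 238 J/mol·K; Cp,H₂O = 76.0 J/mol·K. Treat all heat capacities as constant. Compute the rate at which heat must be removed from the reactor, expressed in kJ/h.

Extent of reaction ξ = 0.351 × 37.1 = 13.022 mol/min
Reaction term: ξ·ΔH°_rxn = 13.022 × -15.7 = -204.45 kJ/min
Sensible, feed 120→25 °C: -1092.6 kJ/min
Outlet flows (mol/min): A 24.078, B 24.078, C 13.022, H₂O 13.022
Sensible, products 25→102 °C: 889.59 kJ/min
Q = ΔH = -407.45 kJ/min = -6.7909 kW
Heat removed = 24447 kJ/h

Q_out = 24400 kJ/h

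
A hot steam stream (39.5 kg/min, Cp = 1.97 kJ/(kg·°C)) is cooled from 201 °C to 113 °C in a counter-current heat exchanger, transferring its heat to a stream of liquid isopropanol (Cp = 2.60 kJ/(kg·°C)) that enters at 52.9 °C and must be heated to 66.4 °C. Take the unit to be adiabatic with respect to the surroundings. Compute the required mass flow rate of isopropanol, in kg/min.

Heat released by hot stream: Q = 39.5 × 1.97 × (201 − 113) = 6847.7 kJ/min
Energy balance on cold side (adiabatic exchanger): Q = ṁ_c·Cp_c·(T_c,out − T_c,in)
ṁ_c = 6847.7 / [2.60 × (66.4 − 52.9)] = 195.09 kg/min

ṁ_c = 195 kg/min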